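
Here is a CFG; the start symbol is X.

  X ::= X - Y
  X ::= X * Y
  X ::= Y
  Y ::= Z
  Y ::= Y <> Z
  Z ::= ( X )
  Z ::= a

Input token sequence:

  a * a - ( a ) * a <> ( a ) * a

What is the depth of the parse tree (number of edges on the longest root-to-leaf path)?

[X [X [X [X [X [Y [Z a]]] * [Y [Z a]]] - [Y [Z ( [X [Y [Z a]]] )]]] * [Y [Y [Z a]] <> [Z ( [X [Y [Z a]]] )]]] * [Y [Z a]]]

8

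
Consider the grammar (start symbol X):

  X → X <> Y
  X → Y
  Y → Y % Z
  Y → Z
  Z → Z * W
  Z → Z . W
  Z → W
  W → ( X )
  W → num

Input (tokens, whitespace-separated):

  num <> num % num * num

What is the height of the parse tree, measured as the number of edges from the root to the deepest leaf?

[X [X [Y [Z [W num]]]] <> [Y [Y [Z [W num]]] % [Z [Z [W num]] * [W num]]]]

5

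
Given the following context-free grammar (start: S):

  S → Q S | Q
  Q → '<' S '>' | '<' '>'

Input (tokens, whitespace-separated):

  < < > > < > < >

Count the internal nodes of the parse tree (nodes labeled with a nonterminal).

8

[S [Q < [S [Q < >]] >] [S [Q < >] [S [Q < >]]]]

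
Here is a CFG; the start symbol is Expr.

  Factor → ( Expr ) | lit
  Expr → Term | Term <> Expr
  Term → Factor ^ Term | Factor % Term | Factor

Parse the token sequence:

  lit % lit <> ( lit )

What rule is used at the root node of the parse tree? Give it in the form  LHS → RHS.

Expr → Term <> Expr

[Expr [Term [Factor lit] % [Term [Factor lit]]] <> [Expr [Term [Factor ( [Expr [Term [Factor lit]]] )]]]]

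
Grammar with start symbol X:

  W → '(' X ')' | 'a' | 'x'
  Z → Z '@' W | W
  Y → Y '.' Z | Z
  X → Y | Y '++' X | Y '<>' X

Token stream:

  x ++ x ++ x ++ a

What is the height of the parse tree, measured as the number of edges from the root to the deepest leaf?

7

[X [Y [Z [W x]]] ++ [X [Y [Z [W x]]] ++ [X [Y [Z [W x]]] ++ [X [Y [Z [W a]]]]]]]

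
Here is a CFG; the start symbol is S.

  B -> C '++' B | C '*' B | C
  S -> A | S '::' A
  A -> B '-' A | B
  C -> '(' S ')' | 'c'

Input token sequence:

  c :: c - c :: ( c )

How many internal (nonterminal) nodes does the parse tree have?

[S [S [S [A [B [C c]]]] :: [A [B [C c]] - [A [B [C c]]]]] :: [A [B [C ( [S [A [B [C c]]]] )]]]]

19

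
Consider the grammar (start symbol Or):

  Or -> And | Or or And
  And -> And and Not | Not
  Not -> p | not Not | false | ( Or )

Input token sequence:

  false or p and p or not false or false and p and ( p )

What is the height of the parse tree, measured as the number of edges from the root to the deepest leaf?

6

[Or [Or [Or [Or [And [Not false]]] or [And [And [Not p]] and [Not p]]] or [And [Not not [Not false]]]] or [And [And [And [Not false]] and [Not p]] and [Not ( [Or [And [Not p]]] )]]]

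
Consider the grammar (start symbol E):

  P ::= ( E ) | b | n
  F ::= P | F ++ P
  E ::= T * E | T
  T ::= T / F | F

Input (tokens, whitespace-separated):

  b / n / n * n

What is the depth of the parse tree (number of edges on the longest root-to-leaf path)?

[E [T [T [T [F [P b]]] / [F [P n]]] / [F [P n]]] * [E [T [F [P n]]]]]

6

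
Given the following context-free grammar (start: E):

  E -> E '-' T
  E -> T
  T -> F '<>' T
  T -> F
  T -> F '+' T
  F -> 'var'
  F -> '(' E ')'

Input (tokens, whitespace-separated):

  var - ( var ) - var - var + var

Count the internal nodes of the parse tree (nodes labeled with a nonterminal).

17

[E [E [E [E [T [F var]]] - [T [F ( [E [T [F var]]] )]]] - [T [F var]]] - [T [F var] + [T [F var]]]]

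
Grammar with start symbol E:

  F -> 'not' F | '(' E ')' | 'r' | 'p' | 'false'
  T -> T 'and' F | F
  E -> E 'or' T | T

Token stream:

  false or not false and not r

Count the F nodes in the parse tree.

5

[E [E [T [F false]]] or [T [T [F not [F false]]] and [F not [F r]]]]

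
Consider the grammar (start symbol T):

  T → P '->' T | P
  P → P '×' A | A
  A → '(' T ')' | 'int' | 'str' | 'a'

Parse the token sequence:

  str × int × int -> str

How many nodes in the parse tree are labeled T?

2

[T [P [P [P [A str]] × [A int]] × [A int]] -> [T [P [A str]]]]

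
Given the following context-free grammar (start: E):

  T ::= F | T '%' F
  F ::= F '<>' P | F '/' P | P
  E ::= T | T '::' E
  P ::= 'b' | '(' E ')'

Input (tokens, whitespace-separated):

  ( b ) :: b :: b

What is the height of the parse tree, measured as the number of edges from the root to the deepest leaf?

8

[E [T [F [P ( [E [T [F [P b]]]] )]]] :: [E [T [F [P b]]] :: [E [T [F [P b]]]]]]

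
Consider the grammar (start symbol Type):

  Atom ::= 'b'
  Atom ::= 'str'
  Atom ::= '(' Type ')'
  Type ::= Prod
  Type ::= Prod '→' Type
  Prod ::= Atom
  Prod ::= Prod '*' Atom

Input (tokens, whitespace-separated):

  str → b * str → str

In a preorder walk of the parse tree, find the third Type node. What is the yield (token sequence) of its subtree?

str

[Type [Prod [Atom str]] → [Type [Prod [Prod [Atom b]] * [Atom str]] → [Type [Prod [Atom str]]]]]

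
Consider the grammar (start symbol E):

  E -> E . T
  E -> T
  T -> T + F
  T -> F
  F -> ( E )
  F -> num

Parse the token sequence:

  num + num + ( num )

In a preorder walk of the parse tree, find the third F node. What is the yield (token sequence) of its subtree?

[E [T [T [T [F num]] + [F num]] + [F ( [E [T [F num]]] )]]]

( num )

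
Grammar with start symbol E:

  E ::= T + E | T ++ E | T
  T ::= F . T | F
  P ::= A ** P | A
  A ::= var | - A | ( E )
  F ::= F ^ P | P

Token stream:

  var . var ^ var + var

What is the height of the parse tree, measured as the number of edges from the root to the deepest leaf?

[E [T [F [P [A var]]] . [T [F [F [P [A var]]] ^ [P [A var]]]]] + [E [T [F [P [A var]]]]]]

7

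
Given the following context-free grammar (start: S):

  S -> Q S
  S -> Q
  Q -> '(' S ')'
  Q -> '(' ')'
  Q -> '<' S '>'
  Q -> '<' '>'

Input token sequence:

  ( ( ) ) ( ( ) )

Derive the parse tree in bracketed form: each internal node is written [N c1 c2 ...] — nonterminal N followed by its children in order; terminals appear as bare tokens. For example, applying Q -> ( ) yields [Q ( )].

S
Q S
( S ) S
( Q ) S
( ( ) ) S
( ( ) ) Q
( ( ) ) ( S )
( ( ) ) ( Q )
( ( ) ) ( ( ) )

[S [Q ( [S [Q ( )]] )] [S [Q ( [S [Q ( )]] )]]]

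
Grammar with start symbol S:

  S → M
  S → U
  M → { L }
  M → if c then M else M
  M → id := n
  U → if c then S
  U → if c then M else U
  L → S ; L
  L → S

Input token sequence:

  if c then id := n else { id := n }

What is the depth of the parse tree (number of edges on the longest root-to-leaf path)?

6

[S [M if c then [M id := n] else [M { [L [S [M id := n]]] }]]]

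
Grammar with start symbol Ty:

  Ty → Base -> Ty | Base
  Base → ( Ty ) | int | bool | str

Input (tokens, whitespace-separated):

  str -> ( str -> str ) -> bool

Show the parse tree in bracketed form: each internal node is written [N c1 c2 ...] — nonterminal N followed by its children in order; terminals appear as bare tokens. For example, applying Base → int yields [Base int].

Ty
Base -> Ty
str -> Ty
str -> Base -> Ty
str -> ( Ty ) -> Ty
str -> ( Base -> Ty ) -> Ty
str -> ( str -> Ty ) -> Ty
str -> ( str -> Base ) -> Ty
str -> ( str -> str ) -> Ty
str -> ( str -> str ) -> Base
str -> ( str -> str ) -> bool

[Ty [Base str] -> [Ty [Base ( [Ty [Base str] -> [Ty [Base str]]] )] -> [Ty [Base bool]]]]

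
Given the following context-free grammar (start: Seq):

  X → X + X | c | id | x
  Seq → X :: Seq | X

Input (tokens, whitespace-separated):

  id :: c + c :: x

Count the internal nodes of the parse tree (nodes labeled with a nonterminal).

8

[Seq [X id] :: [Seq [X [X c] + [X c]] :: [Seq [X x]]]]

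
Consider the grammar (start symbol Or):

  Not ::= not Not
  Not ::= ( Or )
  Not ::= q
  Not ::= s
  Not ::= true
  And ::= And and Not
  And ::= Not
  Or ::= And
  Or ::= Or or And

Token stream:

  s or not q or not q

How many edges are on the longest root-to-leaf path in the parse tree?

[Or [Or [Or [And [Not s]]] or [And [Not not [Not q]]]] or [And [Not not [Not q]]]]

5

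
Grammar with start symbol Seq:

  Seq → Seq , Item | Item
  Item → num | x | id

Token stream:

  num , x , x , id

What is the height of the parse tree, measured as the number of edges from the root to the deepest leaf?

5

[Seq [Seq [Seq [Seq [Item num]] , [Item x]] , [Item x]] , [Item id]]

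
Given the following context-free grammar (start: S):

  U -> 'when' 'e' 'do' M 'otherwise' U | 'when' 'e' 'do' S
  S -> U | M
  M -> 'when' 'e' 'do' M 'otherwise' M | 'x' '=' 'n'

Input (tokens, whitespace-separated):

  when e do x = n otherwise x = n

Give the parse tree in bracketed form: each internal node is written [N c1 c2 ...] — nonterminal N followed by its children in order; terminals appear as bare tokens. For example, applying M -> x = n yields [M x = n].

S
M
when e do M otherwise M
when e do x = n otherwise M
when e do x = n otherwise x = n

[S [M when e do [M x = n] otherwise [M x = n]]]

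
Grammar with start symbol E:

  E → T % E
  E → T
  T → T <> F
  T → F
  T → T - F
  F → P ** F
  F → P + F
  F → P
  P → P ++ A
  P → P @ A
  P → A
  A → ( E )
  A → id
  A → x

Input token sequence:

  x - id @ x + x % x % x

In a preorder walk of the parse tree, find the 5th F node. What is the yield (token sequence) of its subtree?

[E [T [T [F [P [A x]]]] - [F [P [P [A id]] @ [A x]] + [F [P [A x]]]]] % [E [T [F [P [A x]]]] % [E [T [F [P [A x]]]]]]]

x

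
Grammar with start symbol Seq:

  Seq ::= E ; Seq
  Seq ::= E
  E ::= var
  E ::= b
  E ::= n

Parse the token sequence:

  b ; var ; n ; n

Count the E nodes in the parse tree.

[Seq [E b] ; [Seq [E var] ; [Seq [E n] ; [Seq [E n]]]]]

4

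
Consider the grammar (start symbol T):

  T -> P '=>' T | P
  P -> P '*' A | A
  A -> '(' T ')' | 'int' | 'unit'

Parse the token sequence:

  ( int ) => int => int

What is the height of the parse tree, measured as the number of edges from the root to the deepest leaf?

6

[T [P [A ( [T [P [A int]]] )]] => [T [P [A int]] => [T [P [A int]]]]]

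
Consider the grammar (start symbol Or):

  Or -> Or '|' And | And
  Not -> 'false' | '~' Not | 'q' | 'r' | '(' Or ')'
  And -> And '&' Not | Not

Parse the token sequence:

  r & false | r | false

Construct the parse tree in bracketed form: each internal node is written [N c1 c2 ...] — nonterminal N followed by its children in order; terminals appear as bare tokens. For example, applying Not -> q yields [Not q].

Or
Or | And
Or | And | And
And | And | And
And & Not | And | And
Not & Not | And | And
r & Not | And | And
r & false | And | And
r & false | Not | And
r & false | r | And
r & false | r | Not
r & false | r | false

[Or [Or [Or [And [And [Not r]] & [Not false]]] | [And [Not r]]] | [And [Not false]]]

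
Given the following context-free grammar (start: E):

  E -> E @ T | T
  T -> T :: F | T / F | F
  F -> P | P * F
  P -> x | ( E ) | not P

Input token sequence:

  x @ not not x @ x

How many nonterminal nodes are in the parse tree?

14

[E [E [E [T [F [P x]]]] @ [T [F [P not [P not [P x]]]]]] @ [T [F [P x]]]]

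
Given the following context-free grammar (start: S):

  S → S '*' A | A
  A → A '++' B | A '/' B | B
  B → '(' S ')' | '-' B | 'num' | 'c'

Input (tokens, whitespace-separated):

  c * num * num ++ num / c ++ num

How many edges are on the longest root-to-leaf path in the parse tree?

6

[S [S [S [A [B c]]] * [A [B num]]] * [A [A [A [A [B num]] ++ [B num]] / [B c]] ++ [B num]]]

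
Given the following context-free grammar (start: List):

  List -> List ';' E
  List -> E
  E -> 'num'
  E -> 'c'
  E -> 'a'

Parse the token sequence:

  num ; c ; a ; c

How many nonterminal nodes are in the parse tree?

[List [List [List [List [E num]] ; [E c]] ; [E a]] ; [E c]]

8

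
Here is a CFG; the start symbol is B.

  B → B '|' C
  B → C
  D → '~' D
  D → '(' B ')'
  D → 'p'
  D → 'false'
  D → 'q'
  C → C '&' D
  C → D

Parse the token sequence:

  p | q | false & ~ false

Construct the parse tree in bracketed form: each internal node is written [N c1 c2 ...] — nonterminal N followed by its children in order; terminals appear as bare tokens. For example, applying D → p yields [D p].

B
B | C
B | C | C
C | C | C
D | C | C
p | C | C
p | D | C
p | q | C
p | q | C & D
p | q | D & D
p | q | false & D
p | q | false & ~ D
p | q | false & ~ false

[B [B [B [C [D p]]] | [C [D q]]] | [C [C [D false]] & [D ~ [D false]]]]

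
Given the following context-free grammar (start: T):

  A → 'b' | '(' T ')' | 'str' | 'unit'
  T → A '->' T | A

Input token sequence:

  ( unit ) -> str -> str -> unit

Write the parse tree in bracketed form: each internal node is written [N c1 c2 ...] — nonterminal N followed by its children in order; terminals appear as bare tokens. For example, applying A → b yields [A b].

[T [A ( [T [A unit]] )] -> [T [A str] -> [T [A str] -> [T [A unit]]]]]

T
A -> T
( T ) -> T
( A ) -> T
( unit ) -> T
( unit ) -> A -> T
( unit ) -> str -> T
( unit ) -> str -> A -> T
( unit ) -> str -> str -> T
( unit ) -> str -> str -> A
( unit ) -> str -> str -> unit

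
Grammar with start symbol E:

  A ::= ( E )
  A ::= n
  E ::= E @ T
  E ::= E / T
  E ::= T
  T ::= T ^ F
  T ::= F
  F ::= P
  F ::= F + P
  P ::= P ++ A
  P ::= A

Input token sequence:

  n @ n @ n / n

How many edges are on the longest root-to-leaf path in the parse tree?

[E [E [E [E [T [F [P [A n]]]]] @ [T [F [P [A n]]]]] @ [T [F [P [A n]]]]] / [T [F [P [A n]]]]]

8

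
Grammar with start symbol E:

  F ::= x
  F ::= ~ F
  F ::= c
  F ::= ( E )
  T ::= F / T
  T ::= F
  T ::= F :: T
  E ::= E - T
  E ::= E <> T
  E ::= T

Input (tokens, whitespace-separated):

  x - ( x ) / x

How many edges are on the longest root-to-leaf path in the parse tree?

[E [E [T [F x]]] - [T [F ( [E [T [F x]]] )] / [T [F x]]]]

6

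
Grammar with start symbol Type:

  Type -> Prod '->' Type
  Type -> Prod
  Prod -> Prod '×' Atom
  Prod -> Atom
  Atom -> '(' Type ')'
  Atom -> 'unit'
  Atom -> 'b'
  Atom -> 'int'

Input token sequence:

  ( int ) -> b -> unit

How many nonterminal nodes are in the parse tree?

12

[Type [Prod [Atom ( [Type [Prod [Atom int]]] )]] -> [Type [Prod [Atom b]] -> [Type [Prod [Atom unit]]]]]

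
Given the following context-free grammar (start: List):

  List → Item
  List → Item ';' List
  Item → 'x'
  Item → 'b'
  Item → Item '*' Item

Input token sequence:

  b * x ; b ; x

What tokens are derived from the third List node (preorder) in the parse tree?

[List [Item [Item b] * [Item x]] ; [List [Item b] ; [List [Item x]]]]

x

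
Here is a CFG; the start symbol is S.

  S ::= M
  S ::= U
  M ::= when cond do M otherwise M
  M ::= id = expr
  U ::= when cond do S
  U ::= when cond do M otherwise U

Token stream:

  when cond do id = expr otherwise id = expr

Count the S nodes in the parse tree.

1

[S [M when cond do [M id = expr] otherwise [M id = expr]]]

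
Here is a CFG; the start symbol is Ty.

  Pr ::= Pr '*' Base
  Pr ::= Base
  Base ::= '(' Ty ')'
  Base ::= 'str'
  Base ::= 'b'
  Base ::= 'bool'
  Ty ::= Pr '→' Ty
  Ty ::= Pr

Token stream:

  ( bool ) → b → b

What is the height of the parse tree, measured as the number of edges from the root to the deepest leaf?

[Ty [Pr [Base ( [Ty [Pr [Base bool]]] )]] → [Ty [Pr [Base b]] → [Ty [Pr [Base b]]]]]

6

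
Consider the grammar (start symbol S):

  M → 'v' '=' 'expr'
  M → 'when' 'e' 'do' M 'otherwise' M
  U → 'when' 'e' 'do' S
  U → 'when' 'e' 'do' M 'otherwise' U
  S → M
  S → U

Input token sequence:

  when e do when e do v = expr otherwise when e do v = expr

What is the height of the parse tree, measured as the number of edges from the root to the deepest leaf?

[S [U when e do [S [U when e do [M v = expr] otherwise [U when e do [S [M v = expr]]]]]]]

7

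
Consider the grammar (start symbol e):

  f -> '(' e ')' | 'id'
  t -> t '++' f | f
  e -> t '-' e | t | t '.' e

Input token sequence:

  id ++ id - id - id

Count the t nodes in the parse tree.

[e [t [t [f id]] ++ [f id]] - [e [t [f id]] - [e [t [f id]]]]]

4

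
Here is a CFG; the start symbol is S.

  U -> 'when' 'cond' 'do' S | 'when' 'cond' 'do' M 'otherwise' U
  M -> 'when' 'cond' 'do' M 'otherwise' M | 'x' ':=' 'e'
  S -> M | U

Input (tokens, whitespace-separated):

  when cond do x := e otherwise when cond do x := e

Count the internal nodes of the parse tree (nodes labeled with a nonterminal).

[S [U when cond do [M x := e] otherwise [U when cond do [S [M x := e]]]]]

6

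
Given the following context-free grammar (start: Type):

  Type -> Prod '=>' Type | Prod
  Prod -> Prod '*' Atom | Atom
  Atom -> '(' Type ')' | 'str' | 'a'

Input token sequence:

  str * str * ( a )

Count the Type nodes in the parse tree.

[Type [Prod [Prod [Prod [Atom str]] * [Atom str]] * [Atom ( [Type [Prod [Atom a]]] )]]]

2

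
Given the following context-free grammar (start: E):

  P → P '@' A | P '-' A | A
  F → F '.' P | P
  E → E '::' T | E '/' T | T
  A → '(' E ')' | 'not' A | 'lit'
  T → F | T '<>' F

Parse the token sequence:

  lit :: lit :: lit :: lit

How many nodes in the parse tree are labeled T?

[E [E [E [E [T [F [P [A lit]]]]] :: [T [F [P [A lit]]]]] :: [T [F [P [A lit]]]]] :: [T [F [P [A lit]]]]]

4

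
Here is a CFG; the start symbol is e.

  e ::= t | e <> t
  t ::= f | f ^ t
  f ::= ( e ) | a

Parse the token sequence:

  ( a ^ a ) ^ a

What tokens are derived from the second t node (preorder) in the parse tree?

a ^ a

[e [t [f ( [e [t [f a] ^ [t [f a]]]] )] ^ [t [f a]]]]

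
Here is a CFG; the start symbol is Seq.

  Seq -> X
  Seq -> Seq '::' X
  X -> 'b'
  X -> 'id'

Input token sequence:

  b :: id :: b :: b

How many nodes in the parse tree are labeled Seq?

[Seq [Seq [Seq [Seq [X b]] :: [X id]] :: [X b]] :: [X b]]

4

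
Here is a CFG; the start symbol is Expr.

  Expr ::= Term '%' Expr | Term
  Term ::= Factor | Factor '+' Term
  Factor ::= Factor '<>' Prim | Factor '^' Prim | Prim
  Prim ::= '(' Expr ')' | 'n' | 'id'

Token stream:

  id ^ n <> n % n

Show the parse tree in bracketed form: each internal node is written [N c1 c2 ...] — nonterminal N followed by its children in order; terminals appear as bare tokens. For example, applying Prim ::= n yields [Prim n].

[Expr [Term [Factor [Factor [Factor [Prim id]] ^ [Prim n]] <> [Prim n]]] % [Expr [Term [Factor [Prim n]]]]]

Expr
Term % Expr
Factor % Expr
Factor <> Prim % Expr
Factor ^ Prim <> Prim % Expr
Prim ^ Prim <> Prim % Expr
id ^ Prim <> Prim % Expr
id ^ n <> Prim % Expr
id ^ n <> n % Expr
id ^ n <> n % Term
id ^ n <> n % Factor
id ^ n <> n % Prim
id ^ n <> n % n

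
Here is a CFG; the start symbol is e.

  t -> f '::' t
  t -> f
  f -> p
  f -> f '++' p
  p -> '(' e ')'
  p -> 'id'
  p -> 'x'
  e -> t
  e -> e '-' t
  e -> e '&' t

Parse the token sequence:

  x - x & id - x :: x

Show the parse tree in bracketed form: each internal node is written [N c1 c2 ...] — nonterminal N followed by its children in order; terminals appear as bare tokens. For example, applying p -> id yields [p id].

[e [e [e [e [t [f [p x]]]] - [t [f [p x]]]] & [t [f [p id]]]] - [t [f [p x]] :: [t [f [p x]]]]]

e
e - t
e & t - t
e - t & t - t
t - t & t - t
f - t & t - t
p - t & t - t
x - t & t - t
x - f & t - t
x - p & t - t
x - x & t - t
x - x & f - t
x - x & p - t
x - x & id - t
x - x & id - f :: t
x - x & id - p :: t
x - x & id - x :: t
x - x & id - x :: f
x - x & id - x :: p
x - x & id - x :: x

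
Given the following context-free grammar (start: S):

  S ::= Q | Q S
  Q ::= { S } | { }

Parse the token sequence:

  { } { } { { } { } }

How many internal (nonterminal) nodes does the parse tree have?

[S [Q { }] [S [Q { }] [S [Q { [S [Q { }] [S [Q { }]]] }]]]]

10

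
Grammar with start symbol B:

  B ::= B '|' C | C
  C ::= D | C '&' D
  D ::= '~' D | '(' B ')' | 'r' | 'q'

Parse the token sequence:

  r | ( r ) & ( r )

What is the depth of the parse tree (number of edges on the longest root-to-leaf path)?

[B [B [C [D r]]] | [C [C [D ( [B [C [D r]]] )]] & [D ( [B [C [D r]]] )]]]

7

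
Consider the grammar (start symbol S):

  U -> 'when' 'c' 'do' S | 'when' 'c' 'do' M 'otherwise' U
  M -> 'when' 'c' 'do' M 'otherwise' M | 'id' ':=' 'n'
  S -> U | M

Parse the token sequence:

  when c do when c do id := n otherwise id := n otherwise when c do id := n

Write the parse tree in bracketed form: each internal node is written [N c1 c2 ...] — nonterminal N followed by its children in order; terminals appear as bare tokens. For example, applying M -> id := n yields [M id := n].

S
U
when c do M otherwise U
when c do when c do M otherwise M otherwise U
when c do when c do id := n otherwise M otherwise U
when c do when c do id := n otherwise id := n otherwise U
when c do when c do id := n otherwise id := n otherwise when c do S
when c do when c do id := n otherwise id := n otherwise when c do M
when c do when c do id := n otherwise id := n otherwise when c do id := n

[S [U when c do [M when c do [M id := n] otherwise [M id := n]] otherwise [U when c do [S [M id := n]]]]]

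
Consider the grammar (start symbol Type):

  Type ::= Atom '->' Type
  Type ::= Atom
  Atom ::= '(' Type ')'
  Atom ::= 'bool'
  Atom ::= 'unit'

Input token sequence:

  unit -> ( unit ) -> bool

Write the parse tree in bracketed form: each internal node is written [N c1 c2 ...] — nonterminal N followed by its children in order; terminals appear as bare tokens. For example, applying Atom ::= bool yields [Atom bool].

Type
Atom -> Type
unit -> Type
unit -> Atom -> Type
unit -> ( Type ) -> Type
unit -> ( Atom ) -> Type
unit -> ( unit ) -> Type
unit -> ( unit ) -> Atom
unit -> ( unit ) -> bool

[Type [Atom unit] -> [Type [Atom ( [Type [Atom unit]] )] -> [Type [Atom bool]]]]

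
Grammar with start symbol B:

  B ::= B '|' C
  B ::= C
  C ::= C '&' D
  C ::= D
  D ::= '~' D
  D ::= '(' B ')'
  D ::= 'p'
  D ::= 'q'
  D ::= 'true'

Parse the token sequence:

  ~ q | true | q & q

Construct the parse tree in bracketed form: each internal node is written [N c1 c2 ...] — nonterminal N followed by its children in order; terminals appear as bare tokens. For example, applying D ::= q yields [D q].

[B [B [B [C [D ~ [D q]]]] | [C [D true]]] | [C [C [D q]] & [D q]]]

B
B | C
B | C | C
C | C | C
D | C | C
~ D | C | C
~ q | C | C
~ q | D | C
~ q | true | C
~ q | true | C & D
~ q | true | D & D
~ q | true | q & D
~ q | true | q & q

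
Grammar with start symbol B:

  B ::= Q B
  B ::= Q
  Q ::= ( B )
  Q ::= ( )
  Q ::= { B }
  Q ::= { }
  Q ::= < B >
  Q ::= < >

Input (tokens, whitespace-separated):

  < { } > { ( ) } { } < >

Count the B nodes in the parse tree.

[B [Q < [B [Q { }]] >] [B [Q { [B [Q ( )]] }] [B [Q { }] [B [Q < >]]]]]

6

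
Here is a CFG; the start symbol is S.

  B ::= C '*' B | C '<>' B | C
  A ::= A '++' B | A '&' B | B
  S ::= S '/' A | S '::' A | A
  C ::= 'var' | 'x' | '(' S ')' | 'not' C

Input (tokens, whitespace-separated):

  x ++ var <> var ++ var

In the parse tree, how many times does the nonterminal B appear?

[S [A [A [A [B [C x]]] ++ [B [C var] <> [B [C var]]]] ++ [B [C var]]]]

4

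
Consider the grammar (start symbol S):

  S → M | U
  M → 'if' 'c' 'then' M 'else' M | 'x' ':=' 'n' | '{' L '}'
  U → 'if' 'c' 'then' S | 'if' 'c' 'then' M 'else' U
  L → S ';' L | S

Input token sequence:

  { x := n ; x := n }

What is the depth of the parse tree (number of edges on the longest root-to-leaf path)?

6

[S [M { [L [S [M x := n]] ; [L [S [M x := n]]]] }]]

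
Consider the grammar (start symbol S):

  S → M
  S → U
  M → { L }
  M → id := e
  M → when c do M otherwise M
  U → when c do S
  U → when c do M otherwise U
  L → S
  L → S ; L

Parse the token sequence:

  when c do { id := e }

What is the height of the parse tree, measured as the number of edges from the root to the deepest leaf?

[S [U when c do [S [M { [L [S [M id := e]]] }]]]]

7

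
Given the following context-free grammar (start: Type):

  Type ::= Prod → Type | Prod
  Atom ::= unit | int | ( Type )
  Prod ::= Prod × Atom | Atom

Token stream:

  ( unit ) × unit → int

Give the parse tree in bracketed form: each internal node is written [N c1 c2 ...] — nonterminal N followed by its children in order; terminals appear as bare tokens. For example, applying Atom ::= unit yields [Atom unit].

[Type [Prod [Prod [Atom ( [Type [Prod [Atom unit]]] )]] × [Atom unit]] → [Type [Prod [Atom int]]]]

Type
Prod → Type
Prod × Atom → Type
Atom × Atom → Type
( Type ) × Atom → Type
( Prod ) × Atom → Type
( Atom ) × Atom → Type
( unit ) × Atom → Type
( unit ) × unit → Type
( unit ) × unit → Prod
( unit ) × unit → Atom
( unit ) × unit → int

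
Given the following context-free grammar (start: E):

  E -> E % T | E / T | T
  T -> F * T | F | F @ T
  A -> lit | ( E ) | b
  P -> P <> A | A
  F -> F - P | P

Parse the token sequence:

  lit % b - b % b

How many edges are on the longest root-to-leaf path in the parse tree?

[E [E [E [T [F [P [A lit]]]]] % [T [F [F [P [A b]]] - [P [A b]]]]] % [T [F [P [A b]]]]]

7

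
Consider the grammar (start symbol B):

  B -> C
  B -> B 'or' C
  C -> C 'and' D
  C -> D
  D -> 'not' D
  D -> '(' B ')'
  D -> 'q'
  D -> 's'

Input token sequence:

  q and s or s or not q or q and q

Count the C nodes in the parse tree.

[B [B [B [B [C [C [D q]] and [D s]]] or [C [D s]]] or [C [D not [D q]]]] or [C [C [D q]] and [D q]]]

6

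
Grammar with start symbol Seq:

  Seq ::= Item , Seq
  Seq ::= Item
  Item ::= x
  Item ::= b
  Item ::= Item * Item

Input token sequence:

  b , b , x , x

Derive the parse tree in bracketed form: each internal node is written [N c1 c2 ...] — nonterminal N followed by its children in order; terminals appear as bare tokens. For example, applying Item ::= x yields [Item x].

[Seq [Item b] , [Seq [Item b] , [Seq [Item x] , [Seq [Item x]]]]]

Seq
Item , Seq
b , Seq
b , Item , Seq
b , b , Seq
b , b , Item , Seq
b , b , x , Seq
b , b , x , Item
b , b , x , x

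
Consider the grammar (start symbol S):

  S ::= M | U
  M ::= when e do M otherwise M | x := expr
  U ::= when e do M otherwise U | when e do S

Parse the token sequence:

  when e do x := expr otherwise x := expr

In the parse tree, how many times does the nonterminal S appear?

1

[S [M when e do [M x := expr] otherwise [M x := expr]]]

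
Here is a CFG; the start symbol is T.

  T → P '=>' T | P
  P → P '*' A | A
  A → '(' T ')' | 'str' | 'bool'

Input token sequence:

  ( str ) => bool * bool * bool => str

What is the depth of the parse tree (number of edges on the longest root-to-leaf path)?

6

[T [P [A ( [T [P [A str]]] )]] => [T [P [P [P [A bool]] * [A bool]] * [A bool]] => [T [P [A str]]]]]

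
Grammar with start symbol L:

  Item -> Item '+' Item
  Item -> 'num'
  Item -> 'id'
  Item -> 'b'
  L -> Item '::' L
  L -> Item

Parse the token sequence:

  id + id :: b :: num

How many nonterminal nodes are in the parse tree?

[L [Item [Item id] + [Item id]] :: [L [Item b] :: [L [Item num]]]]

8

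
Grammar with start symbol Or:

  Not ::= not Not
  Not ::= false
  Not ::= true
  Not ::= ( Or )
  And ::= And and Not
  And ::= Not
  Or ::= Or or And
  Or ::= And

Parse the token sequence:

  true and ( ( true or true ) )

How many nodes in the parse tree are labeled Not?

5

[Or [And [And [Not true]] and [Not ( [Or [And [Not ( [Or [Or [And [Not true]]] or [And [Not true]]] )]]] )]]]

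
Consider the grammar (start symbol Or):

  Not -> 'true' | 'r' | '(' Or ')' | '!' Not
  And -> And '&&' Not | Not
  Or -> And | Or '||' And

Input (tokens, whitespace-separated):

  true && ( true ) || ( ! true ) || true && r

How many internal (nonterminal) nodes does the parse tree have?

20

[Or [Or [Or [And [And [Not true]] && [Not ( [Or [And [Not true]]] )]]] || [And [Not ( [Or [And [Not ! [Not true]]]] )]]] || [And [And [Not true]] && [Not r]]]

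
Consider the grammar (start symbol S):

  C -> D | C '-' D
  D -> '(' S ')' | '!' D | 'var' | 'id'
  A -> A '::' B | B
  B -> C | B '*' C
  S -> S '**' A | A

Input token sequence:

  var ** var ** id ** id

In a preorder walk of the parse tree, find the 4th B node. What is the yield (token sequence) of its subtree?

[S [S [S [S [A [B [C [D var]]]]] ** [A [B [C [D var]]]]] ** [A [B [C [D id]]]]] ** [A [B [C [D id]]]]]

id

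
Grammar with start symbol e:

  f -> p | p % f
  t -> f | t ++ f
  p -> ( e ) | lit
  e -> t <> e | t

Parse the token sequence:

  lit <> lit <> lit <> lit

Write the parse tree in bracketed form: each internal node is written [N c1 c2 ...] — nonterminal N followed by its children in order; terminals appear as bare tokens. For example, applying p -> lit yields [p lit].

[e [t [f [p lit]]] <> [e [t [f [p lit]]] <> [e [t [f [p lit]]] <> [e [t [f [p lit]]]]]]]

e
t <> e
f <> e
p <> e
lit <> e
lit <> t <> e
lit <> f <> e
lit <> p <> e
lit <> lit <> e
lit <> lit <> t <> e
lit <> lit <> f <> e
lit <> lit <> p <> e
lit <> lit <> lit <> e
lit <> lit <> lit <> t
lit <> lit <> lit <> f
lit <> lit <> lit <> p
lit <> lit <> lit <> lit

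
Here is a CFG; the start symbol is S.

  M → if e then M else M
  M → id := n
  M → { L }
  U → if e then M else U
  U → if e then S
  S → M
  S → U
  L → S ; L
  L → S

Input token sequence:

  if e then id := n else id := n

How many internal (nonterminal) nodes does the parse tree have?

4

[S [M if e then [M id := n] else [M id := n]]]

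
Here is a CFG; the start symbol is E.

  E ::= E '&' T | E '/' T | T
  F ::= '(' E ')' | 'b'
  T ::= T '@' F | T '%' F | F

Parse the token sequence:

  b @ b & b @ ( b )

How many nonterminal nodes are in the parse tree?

13

[E [E [T [T [F b]] @ [F b]]] & [T [T [F b]] @ [F ( [E [T [F b]]] )]]]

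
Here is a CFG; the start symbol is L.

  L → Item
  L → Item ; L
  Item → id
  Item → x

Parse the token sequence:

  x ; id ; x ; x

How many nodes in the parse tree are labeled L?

4

[L [Item x] ; [L [Item id] ; [L [Item x] ; [L [Item x]]]]]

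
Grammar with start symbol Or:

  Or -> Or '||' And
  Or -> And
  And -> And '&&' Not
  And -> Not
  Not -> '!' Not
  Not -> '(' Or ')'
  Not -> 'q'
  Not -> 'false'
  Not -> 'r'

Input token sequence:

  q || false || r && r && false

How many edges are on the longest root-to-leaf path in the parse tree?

[Or [Or [Or [And [Not q]]] || [And [Not false]]] || [And [And [And [Not r]] && [Not r]] && [Not false]]]

5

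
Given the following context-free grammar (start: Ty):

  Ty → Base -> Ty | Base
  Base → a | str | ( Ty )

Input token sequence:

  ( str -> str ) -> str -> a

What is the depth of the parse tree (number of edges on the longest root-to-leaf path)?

[Ty [Base ( [Ty [Base str] -> [Ty [Base str]]] )] -> [Ty [Base str] -> [Ty [Base a]]]]

5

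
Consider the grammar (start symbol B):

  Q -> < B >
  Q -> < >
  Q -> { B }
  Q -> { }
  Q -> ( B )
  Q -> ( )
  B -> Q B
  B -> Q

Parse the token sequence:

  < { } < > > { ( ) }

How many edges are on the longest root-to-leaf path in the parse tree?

5

[B [Q < [B [Q { }] [B [Q < >]]] >] [B [Q { [B [Q ( )]] }]]]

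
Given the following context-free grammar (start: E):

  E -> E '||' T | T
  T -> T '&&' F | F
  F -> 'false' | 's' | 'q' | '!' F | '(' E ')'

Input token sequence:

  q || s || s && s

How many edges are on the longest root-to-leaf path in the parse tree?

5

[E [E [E [T [F q]]] || [T [F s]]] || [T [T [F s]] && [F s]]]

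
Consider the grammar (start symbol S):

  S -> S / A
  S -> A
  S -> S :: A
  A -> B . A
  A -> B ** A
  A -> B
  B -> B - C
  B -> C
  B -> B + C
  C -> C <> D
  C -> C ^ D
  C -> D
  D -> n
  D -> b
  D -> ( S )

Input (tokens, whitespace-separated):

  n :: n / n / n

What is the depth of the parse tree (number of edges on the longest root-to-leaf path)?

[S [S [S [S [A [B [C [D n]]]]] :: [A [B [C [D n]]]]] / [A [B [C [D n]]]]] / [A [B [C [D n]]]]]

8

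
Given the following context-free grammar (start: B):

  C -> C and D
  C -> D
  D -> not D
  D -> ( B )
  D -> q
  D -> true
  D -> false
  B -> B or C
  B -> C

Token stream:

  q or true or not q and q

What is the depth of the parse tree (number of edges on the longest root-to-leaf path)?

[B [B [B [C [D q]]] or [C [D true]]] or [C [C [D not [D q]]] and [D q]]]

5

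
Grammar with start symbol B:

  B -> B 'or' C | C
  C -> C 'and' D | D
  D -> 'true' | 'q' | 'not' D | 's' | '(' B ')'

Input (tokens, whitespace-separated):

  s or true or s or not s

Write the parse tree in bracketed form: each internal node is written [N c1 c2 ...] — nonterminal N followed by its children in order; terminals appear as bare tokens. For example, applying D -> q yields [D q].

[B [B [B [B [C [D s]]] or [C [D true]]] or [C [D s]]] or [C [D not [D s]]]]

B
B or C
B or C or C
B or C or C or C
C or C or C or C
D or C or C or C
s or C or C or C
s or D or C or C
s or true or C or C
s or true or D or C
s or true or s or C
s or true or s or D
s or true or s or not D
s or true or s or not s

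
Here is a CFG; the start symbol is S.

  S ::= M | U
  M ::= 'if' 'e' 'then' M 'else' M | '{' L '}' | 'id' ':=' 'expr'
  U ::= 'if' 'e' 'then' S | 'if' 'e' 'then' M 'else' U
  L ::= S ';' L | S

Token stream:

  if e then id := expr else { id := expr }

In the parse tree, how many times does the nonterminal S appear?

[S [M if e then [M id := expr] else [M { [L [S [M id := expr]]] }]]]

2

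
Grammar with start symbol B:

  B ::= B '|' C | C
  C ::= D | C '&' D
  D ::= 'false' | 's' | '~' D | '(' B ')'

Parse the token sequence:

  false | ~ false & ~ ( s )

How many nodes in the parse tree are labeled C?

4

[B [B [C [D false]]] | [C [C [D ~ [D false]]] & [D ~ [D ( [B [C [D s]]] )]]]]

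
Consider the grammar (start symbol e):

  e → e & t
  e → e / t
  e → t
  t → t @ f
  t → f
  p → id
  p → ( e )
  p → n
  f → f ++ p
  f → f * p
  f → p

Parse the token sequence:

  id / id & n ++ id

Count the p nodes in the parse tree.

[e [e [e [t [f [p id]]]] / [t [f [p id]]]] & [t [f [f [p n]] ++ [p id]]]]

4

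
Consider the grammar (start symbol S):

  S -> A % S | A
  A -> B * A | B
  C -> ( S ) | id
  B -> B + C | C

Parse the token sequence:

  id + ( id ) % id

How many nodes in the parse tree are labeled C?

[S [A [B [B [C id]] + [C ( [S [A [B [C id]]]] )]]] % [S [A [B [C id]]]]]

4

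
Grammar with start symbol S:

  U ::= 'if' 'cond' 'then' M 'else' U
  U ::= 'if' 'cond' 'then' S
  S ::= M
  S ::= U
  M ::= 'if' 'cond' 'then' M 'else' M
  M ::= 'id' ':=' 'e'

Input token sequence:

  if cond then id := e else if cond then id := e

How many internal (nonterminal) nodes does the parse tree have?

6

[S [U if cond then [M id := e] else [U if cond then [S [M id := e]]]]]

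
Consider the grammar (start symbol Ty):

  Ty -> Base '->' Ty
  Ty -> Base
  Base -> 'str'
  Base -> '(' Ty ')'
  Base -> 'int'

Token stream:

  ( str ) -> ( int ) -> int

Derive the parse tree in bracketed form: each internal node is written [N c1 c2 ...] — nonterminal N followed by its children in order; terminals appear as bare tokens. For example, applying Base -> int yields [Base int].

[Ty [Base ( [Ty [Base str]] )] -> [Ty [Base ( [Ty [Base int]] )] -> [Ty [Base int]]]]

Ty
Base -> Ty
( Ty ) -> Ty
( Base ) -> Ty
( str ) -> Ty
( str ) -> Base -> Ty
( str ) -> ( Ty ) -> Ty
( str ) -> ( Base ) -> Ty
( str ) -> ( int ) -> Ty
( str ) -> ( int ) -> Base
( str ) -> ( int ) -> int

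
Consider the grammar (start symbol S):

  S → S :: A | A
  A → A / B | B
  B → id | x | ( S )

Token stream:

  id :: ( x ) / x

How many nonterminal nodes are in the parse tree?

11

[S [S [A [B id]]] :: [A [A [B ( [S [A [B x]]] )]] / [B x]]]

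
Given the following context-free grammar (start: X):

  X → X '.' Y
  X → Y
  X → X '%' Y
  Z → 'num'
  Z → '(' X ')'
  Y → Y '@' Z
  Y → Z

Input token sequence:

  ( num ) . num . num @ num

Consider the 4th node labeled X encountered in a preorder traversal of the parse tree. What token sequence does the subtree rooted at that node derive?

[X [X [X [Y [Z ( [X [Y [Z num]]] )]]] . [Y [Z num]]] . [Y [Y [Z num]] @ [Z num]]]

num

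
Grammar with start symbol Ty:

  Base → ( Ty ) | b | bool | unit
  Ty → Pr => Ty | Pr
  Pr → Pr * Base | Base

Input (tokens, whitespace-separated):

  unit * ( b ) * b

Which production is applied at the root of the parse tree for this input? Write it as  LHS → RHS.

[Ty [Pr [Pr [Pr [Base unit]] * [Base ( [Ty [Pr [Base b]]] )]] * [Base b]]]

Ty → Pr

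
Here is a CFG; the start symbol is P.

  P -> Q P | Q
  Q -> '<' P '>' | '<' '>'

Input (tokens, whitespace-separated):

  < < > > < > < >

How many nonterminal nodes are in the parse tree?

[P [Q < [P [Q < >]] >] [P [Q < >] [P [Q < >]]]]

8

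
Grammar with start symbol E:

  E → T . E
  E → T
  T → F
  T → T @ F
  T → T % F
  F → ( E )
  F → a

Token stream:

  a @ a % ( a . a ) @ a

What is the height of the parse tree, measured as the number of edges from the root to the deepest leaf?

8

[E [T [T [T [T [F a]] @ [F a]] % [F ( [E [T [F a]] . [E [T [F a]]]] )]] @ [F a]]]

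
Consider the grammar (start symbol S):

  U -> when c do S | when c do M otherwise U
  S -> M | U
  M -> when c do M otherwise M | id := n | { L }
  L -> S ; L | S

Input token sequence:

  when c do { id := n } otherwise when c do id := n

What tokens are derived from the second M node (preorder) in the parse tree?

[S [U when c do [M { [L [S [M id := n]]] }] otherwise [U when c do [S [M id := n]]]]]

id := n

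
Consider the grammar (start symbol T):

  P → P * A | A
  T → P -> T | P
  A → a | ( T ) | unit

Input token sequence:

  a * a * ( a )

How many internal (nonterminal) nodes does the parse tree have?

10

[T [P [P [P [A a]] * [A a]] * [A ( [T [P [A a]]] )]]]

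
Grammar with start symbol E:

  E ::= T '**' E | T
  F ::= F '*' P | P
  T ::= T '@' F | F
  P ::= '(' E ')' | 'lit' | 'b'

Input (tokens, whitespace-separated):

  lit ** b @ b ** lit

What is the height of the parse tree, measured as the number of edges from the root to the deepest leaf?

[E [T [F [P lit]]] ** [E [T [T [F [P b]]] @ [F [P b]]] ** [E [T [F [P lit]]]]]]

6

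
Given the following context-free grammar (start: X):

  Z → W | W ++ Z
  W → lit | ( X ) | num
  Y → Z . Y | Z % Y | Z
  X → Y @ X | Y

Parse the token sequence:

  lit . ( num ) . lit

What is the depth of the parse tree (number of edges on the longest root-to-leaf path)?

9

[X [Y [Z [W lit]] . [Y [Z [W ( [X [Y [Z [W num]]]] )]] . [Y [Z [W lit]]]]]]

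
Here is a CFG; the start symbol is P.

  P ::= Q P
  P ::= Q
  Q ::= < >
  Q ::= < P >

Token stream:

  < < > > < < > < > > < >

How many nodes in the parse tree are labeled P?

6

[P [Q < [P [Q < >]] >] [P [Q < [P [Q < >] [P [Q < >]]] >] [P [Q < >]]]]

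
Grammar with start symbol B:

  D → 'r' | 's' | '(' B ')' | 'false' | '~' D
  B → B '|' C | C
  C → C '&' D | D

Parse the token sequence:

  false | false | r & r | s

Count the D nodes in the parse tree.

5

[B [B [B [B [C [D false]]] | [C [D false]]] | [C [C [D r]] & [D r]]] | [C [D s]]]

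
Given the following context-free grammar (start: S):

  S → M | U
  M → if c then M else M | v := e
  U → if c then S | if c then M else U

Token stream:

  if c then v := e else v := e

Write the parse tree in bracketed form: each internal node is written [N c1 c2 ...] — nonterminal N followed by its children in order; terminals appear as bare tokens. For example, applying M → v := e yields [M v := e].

S
M
if c then M else M
if c then v := e else M
if c then v := e else v := e

[S [M if c then [M v := e] else [M v := e]]]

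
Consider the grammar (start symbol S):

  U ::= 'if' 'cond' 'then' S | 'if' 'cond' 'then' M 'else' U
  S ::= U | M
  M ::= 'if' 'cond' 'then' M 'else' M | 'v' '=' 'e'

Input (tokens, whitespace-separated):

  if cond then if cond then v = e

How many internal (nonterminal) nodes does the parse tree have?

[S [U if cond then [S [U if cond then [S [M v = e]]]]]]

6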